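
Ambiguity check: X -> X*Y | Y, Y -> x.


precedence layered via separate nonterminal Y: deterministic
Unambiguous


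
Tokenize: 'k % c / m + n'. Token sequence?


Scan left to right, longest-match per lexeme
Tokens: ID(k), OP(%), ID(c), OP(/), ID(m), OP(+), ID(n)


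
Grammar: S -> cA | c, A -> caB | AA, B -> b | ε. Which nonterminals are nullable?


A nonterminal is nullable iff some alternative derives ε (directly, or every symbol in it is nullable)
Nullable: {B}


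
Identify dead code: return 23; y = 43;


statement follows a return and is unreachable
Dead: 'y = 43'


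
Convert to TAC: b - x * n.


Break into single-operator statements:
t1 = x * n
t2 = b - t1


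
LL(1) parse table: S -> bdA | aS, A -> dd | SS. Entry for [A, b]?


For [A, b]: 'b' ∈ FIRST(SS)
Entry: A -> SS


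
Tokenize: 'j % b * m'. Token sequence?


Scan left to right, longest-match per lexeme
Tokens: ID(j), OP(%), ID(b), OP(*), ID(m)


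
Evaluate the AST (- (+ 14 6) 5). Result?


Evaluate inner: (+ 14 6) = 20
Evaluate root: (- 20 5) = 15
Result: 15


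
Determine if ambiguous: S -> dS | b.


right-linear, alternatives start with distinct terminals 'd' vs 'b': unique leftmost derivation
Unambiguous


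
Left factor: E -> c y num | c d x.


Common prefix: 'c'
Factored: E -> c E', E' -> y num | d x


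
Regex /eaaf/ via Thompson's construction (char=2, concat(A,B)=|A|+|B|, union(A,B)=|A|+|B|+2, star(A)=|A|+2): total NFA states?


Syntax tree has 4 char leaf(s), 0 union(s), 0 star(s)
chars contribute 4×2 = 8; each union adds +2; each star adds +2
Total: 8 + 0 + 0 = 8 states


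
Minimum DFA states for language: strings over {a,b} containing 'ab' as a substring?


KMP-style automaton: 2 progress states + 1 absorbing accept = 3
Minimal DFA: 3 states


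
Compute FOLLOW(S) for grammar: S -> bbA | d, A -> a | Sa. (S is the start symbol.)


$ ∈ FOLLOW(S). For each A -> αBβ: add FIRST(β)\{ε} to FOLLOW(B); if β nullable, add FOLLOW(A).
FOLLOW(S) = {$, a}


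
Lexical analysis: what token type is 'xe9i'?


Pattern: letter/underscore followed by alphanumerics, not a keyword
Type: IDENTIFIER


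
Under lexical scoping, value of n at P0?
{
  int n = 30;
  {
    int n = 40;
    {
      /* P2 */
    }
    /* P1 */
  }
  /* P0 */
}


n declared in the same block as P0
n = 30


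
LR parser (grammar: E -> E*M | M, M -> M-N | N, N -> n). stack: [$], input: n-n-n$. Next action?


no handle on stack; shift 'n'
Action: shift


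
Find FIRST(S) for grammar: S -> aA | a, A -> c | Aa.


Per alternative of S: FIRST(aA) = {a}; FIRST(a) = {a}
FIRST(S) = {a}


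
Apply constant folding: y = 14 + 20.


14 + 20 = 34 at compile time
Optimized: y = 34


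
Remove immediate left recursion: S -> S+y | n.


Left-recursive alternatives: S+y; non-recursive: n
Introduce S': S -> nS', S' -> +yS' | ε


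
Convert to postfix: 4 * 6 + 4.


Left to right (same or higher precedence on left)
Postfix: 4 6 * 4 +


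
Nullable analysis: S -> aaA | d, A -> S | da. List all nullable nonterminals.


A nonterminal is nullable iff some alternative derives ε (directly, or every symbol in it is nullable)
Nullable: {}


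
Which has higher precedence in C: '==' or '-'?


'-' is additive (level 9); '==' is equality (level 6)
Higher level binds tighter
'-' has higher precedence than '=='


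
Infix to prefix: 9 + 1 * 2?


'*' binds tighter: tree is (+ 9 (* 1 2))
Prefix: + 9 * 1 2


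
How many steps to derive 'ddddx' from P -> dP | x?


Derivation: P => dP => ddP => dddP => ddddP => ddddx
Steps: 5


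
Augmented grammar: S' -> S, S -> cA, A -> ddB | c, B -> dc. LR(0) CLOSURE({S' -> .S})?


Start: S' -> .S
For each item with dot before a nonterminal B, add B -> .γ for every B-production
Closure: [S' -> .S, S -> .cA]


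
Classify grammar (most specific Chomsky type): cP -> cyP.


LHS has context (more than one symbol) and |LHS| ≤ |RHS|
Classification: Type 1 (Context-Sensitive)


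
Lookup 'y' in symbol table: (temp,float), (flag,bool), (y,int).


Lookup 'y' → type int


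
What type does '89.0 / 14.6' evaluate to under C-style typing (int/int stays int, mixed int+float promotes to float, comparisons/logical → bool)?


Operand types: float / float
Rule: mixed int/float promotes to float; int/int stays int
Result type: float


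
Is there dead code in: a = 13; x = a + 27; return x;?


a is read by x's definition; x is returned
No dead code


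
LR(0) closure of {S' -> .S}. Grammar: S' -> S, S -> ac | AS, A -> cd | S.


Start: S' -> .S
For each item with dot before a nonterminal B, add B -> .γ for every B-production
Closure: [S' -> .S, S -> .ac, S -> .AS, A -> .cd, A -> .S]


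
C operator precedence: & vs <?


'<' is relational (level 7); '&' is bitwise AND (level 5)
Higher level binds tighter
'<' has higher precedence than '&'


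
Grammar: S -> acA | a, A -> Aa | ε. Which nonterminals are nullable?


A nonterminal is nullable iff some alternative derives ε (directly, or every symbol in it is nullable)
Nullable: {A}


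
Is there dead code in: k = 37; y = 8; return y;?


k is assigned but never read
Dead: 'k = 37'


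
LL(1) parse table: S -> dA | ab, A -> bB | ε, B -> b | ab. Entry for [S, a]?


For [S, a]: 'a' ∈ FIRST(ab)
Entry: S -> ab


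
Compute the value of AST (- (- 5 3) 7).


Evaluate inner: (- 5 3) = 2
Evaluate root: (- 2 7) = -5
Result: -5


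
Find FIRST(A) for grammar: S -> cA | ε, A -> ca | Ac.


Per alternative of A: FIRST(ca) = {c}; FIRST(Ac) = {c}
FIRST(A) = {c}


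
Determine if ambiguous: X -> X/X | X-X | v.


'v/v-v' has two parse trees (no precedence encoded between / and -)
Ambiguous


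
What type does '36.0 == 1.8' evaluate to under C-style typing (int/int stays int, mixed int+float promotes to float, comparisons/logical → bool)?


Operand types: float == float
Rule: comparison yields bool
Result type: bool


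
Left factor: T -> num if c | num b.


Common prefix: 'num'
Factored: T -> num T', T' -> if c | b


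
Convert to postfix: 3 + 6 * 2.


* has higher precedence, evaluate 6*2 first
Postfix: 3 6 2 * +


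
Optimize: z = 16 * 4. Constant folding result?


16 * 4 = 64 at compile time
Optimized: z = 64


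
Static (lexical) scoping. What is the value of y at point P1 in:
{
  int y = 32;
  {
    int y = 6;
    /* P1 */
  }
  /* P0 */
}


y declared in the same block as P1
y = 6


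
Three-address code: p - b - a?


Break into single-operator statements:
t1 = p - b
t2 = t1 - a


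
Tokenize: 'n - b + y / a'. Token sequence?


Scan left to right, longest-match per lexeme
Tokens: ID(n), OP(-), ID(b), OP(+), ID(y), OP(/), ID(a)


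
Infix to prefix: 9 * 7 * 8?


left-to-right (same/higher precedence on left): tree is (* (* 9 7) 8)
Prefix: * * 9 7 8


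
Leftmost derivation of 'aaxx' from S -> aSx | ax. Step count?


Derivation: S => aSx => aaxx
Steps: 2


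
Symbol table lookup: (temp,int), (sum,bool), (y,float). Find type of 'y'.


Lookup 'y' → type float


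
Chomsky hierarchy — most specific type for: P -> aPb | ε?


Single nonterminal LHS, but a^n b^n is not regular
Classification: Type 2 (Context-Free)


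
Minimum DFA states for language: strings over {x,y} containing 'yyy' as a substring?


KMP-style automaton: 3 progress states + 1 absorbing accept = 4
Minimal DFA: 4 states


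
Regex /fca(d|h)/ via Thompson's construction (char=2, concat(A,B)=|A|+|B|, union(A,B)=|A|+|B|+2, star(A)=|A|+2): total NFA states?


Syntax tree has 5 char leaf(s), 1 union(s), 0 star(s)
chars contribute 5×2 = 10; each union adds +2; each star adds +2
Total: 10 + 2 + 0 = 12 states


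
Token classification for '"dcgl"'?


Pattern: double-quoted sequence
Type: STRING_LITERAL


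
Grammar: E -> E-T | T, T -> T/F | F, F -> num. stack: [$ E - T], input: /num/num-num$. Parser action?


'/' can extend T; shift to build T -> T/F
Action: shift


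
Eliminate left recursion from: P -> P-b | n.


Left-recursive alternatives: P-b; non-recursive: n
Introduce P': P -> nP', P' -> -bP' | ε


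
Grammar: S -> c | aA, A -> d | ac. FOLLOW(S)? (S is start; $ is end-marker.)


$ ∈ FOLLOW(S). For each A -> αBβ: add FIRST(β)\{ε} to FOLLOW(B); if β nullable, add FOLLOW(A).
FOLLOW(S) = {$}


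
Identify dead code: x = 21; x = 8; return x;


first assignment to x is overwritten before any read
Dead: 'x = 21'


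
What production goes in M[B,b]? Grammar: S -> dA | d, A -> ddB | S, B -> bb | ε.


For [B, b]: 'b' ∈ FIRST(bb)
Entry: B -> bb


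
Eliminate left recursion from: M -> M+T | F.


Left-recursive alternatives: M+T; non-recursive: F
Introduce M': M -> FM', M' -> +TM' | ε


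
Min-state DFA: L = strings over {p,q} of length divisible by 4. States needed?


Track length mod 4: states 0..3, accept at 0
Minimal DFA: 4 states


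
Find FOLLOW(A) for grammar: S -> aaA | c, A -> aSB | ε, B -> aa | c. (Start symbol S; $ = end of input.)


$ ∈ FOLLOW(S). For each A -> αBβ: add FIRST(β)\{ε} to FOLLOW(B); if β nullable, add FOLLOW(A).
FOLLOW(A) = {$, a, c}


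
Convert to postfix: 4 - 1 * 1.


* has higher precedence, evaluate 1*1 first
Postfix: 4 1 1 * -


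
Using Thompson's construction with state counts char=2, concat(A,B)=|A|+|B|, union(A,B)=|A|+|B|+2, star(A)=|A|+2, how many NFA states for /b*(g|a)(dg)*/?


Syntax tree has 5 char leaf(s), 1 union(s), 2 star(s)
chars contribute 5×2 = 10; each union adds +2; each star adds +2
Total: 10 + 2 + 4 = 16 states


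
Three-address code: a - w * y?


Break into single-operator statements:
t1 = w * y
t2 = a - t1


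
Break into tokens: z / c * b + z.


Scan left to right, longest-match per lexeme
Tokens: ID(z), OP(/), ID(c), OP(*), ID(b), OP(+), ID(z)


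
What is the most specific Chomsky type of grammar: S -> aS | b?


Right-linear: every RHS is a terminal or a terminal followed by one nonterminal
Classification: Type 3 (Regular)


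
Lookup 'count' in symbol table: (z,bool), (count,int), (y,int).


Lookup 'count' → type int


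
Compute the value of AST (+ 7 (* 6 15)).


Evaluate inner: (* 6 15) = 90
Evaluate root: (+ 7 90) = 97
Result: 97


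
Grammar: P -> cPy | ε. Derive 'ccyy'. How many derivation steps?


Derivation: P => cPy => ccPyy => ccyy
Steps: 3


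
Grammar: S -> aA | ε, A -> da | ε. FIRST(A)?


Per alternative of A: FIRST(da) = {d}; FIRST(ε) = {ε}
FIRST(A) = {d, ε}


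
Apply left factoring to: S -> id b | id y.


Common prefix: 'id'
Factored: S -> id S', S' -> b | y


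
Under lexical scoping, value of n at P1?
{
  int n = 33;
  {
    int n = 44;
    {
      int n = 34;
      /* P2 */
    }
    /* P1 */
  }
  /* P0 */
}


n declared in the same block as P1
n = 44


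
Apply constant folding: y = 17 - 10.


17 - 10 = 7 at compile time
Optimized: y = 7


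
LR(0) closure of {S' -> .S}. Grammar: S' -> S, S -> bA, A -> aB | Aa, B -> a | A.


Start: S' -> .S
For each item with dot before a nonterminal B, add B -> .γ for every B-production
Closure: [S' -> .S, S -> .bA]


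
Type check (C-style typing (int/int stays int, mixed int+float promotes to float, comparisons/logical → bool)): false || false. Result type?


Operand types: bool || bool
Rule: logical operators take bool operands and yield bool
Result type: bool


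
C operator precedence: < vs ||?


'<' is relational (level 7); '||' is logical OR (level 1)
Higher level binds tighter
'<' has higher precedence than '||'


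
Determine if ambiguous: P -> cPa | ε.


balanced c^n…a^n: each string has a unique parse
Unambiguous


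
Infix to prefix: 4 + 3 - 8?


left-to-right (same/higher precedence on left): tree is (- (+ 4 3) 8)
Prefix: - + 4 3 8


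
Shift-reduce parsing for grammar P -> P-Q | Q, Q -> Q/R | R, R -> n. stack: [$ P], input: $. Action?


start symbol P on stack, input exhausted
Action: accept


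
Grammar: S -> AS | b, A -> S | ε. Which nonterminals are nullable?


A nonterminal is nullable iff some alternative derives ε (directly, or every symbol in it is nullable)
Nullable: {A}


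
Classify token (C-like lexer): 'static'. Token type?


Pattern: reserved word
Type: KEYWORD


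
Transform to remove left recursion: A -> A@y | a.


Left-recursive alternatives: A@y; non-recursive: a
Introduce A': A -> aA', A' -> @yA' | ε


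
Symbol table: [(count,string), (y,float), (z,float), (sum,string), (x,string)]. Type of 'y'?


Lookup 'y' → type float


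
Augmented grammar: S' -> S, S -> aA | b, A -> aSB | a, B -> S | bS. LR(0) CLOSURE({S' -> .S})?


Start: S' -> .S
For each item with dot before a nonterminal B, add B -> .γ for every B-production
Closure: [S' -> .S, S -> .aA, S -> .b]


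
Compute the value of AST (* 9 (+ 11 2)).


Evaluate inner: (+ 11 2) = 13
Evaluate root: (* 9 13) = 117
Result: 117


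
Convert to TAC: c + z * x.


Break into single-operator statements:
t1 = z * x
t2 = c + t1


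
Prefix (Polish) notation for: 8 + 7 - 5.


left-to-right (same/higher precedence on left): tree is (- (+ 8 7) 5)
Prefix: - + 8 7 5


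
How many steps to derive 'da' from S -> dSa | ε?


Derivation: S => dSa => da
Steps: 2


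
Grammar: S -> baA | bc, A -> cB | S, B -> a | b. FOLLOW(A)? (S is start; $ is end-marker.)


$ ∈ FOLLOW(S). For each A -> αBβ: add FIRST(β)\{ε} to FOLLOW(B); if β nullable, add FOLLOW(A).
FOLLOW(A) = {$}


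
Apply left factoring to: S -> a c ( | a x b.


Common prefix: 'a'
Factored: S -> a S', S' -> c ( | x b


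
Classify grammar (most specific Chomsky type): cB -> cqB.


LHS has context (more than one symbol) and |LHS| ≤ |RHS|
Classification: Type 1 (Context-Sensitive)


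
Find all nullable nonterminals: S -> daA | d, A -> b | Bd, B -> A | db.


A nonterminal is nullable iff some alternative derives ε (directly, or every symbol in it is nullable)
Nullable: {}


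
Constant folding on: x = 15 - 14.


15 - 14 = 1 at compile time
Optimized: x = 1


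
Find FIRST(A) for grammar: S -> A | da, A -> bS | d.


Per alternative of A: FIRST(bS) = {b}; FIRST(d) = {d}
FIRST(A) = {b, d}


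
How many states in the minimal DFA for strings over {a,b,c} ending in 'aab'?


Track the longest suffix of input matching a prefix of 'aab': 4 classes (prefixes of length 0..3)
Minimal DFA: 4 states


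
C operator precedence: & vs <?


'<' is relational (level 7); '&' is bitwise AND (level 5)
Higher level binds tighter
'<' has higher precedence than '&'


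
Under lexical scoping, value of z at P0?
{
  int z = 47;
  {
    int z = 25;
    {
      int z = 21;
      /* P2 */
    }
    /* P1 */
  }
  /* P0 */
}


z declared in the same block as P0
z = 47


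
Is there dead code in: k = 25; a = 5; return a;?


k is assigned but never read
Dead: 'k = 25'


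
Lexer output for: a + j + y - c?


Scan left to right, longest-match per lexeme
Tokens: ID(a), OP(+), ID(j), OP(+), ID(y), OP(-), ID(c)


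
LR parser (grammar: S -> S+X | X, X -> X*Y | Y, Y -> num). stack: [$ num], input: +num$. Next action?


'num' on top is the handle for Y -> num
Action: reduce (Y -> num)


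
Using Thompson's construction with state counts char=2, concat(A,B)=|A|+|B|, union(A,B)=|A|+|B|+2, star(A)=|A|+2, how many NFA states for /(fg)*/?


Syntax tree has 2 char leaf(s), 0 union(s), 1 star(s)
chars contribute 2×2 = 4; each union adds +2; each star adds +2
Total: 4 + 0 + 2 = 6 states


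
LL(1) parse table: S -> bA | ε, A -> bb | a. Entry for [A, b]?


For [A, b]: 'b' ∈ FIRST(bb)
Entry: A -> bb


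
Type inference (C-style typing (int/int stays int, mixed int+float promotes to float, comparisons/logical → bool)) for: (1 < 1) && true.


Operand types: bool && bool
Rule: logical operators take bool operands and yield bool
Result type: bool


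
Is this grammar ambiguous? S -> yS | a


right-linear, alternatives start with distinct terminals 'y' vs 'a': unique leftmost derivation
Unambiguous


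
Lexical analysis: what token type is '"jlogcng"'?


Pattern: double-quoted sequence
Type: STRING_LITERAL


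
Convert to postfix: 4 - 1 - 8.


Left to right (same or higher precedence on left)
Postfix: 4 1 - 8 -


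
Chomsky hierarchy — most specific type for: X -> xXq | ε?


Single nonterminal LHS, but x^n q^n is not regular
Classification: Type 2 (Context-Free)


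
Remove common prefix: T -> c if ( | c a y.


Common prefix: 'c'
Factored: T -> c T', T' -> if ( | a y


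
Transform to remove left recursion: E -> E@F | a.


Left-recursive alternatives: E@F; non-recursive: a
Introduce E': E -> aE', E' -> @FE' | ε


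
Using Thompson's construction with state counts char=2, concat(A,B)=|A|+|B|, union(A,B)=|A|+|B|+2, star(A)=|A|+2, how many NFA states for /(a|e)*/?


Syntax tree has 2 char leaf(s), 1 union(s), 1 star(s)
chars contribute 2×2 = 4; each union adds +2; each star adds +2
Total: 4 + 2 + 2 = 8 states


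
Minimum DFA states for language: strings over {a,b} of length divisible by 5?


Track length mod 5: states 0..4, accept at 0
Minimal DFA: 5 states


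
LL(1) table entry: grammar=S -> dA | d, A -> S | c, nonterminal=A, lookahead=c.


For [A, c]: 'c' ∈ FIRST(c)
Entry: A -> c


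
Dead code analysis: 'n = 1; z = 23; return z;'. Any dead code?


n is assigned but never read
Dead: 'n = 1'


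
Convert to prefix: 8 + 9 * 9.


'*' binds tighter: tree is (+ 8 (* 9 9))
Prefix: + 8 * 9 9


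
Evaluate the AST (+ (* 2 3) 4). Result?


Evaluate inner: (* 2 3) = 6
Evaluate root: (+ 6 4) = 10
Result: 10


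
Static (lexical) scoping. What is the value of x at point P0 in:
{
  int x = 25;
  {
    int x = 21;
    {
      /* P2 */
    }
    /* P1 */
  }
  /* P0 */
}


x declared in the same block as P0
x = 25


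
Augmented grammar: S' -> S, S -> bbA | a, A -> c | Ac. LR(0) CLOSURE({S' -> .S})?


Start: S' -> .S
For each item with dot before a nonterminal B, add B -> .γ for every B-production
Closure: [S' -> .S, S -> .bbA, S -> .a]


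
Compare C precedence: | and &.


'&' is bitwise AND (level 5); '|' is bitwise OR (level 3)
Higher level binds tighter
'&' has higher precedence than '|'


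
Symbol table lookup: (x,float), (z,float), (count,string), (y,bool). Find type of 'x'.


Lookup 'x' → type float


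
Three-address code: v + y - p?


Break into single-operator statements:
t1 = v + y
t2 = t1 - p


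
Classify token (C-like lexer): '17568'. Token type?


Pattern: digits only
Type: INTEGER_LITERAL


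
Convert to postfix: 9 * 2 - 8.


Left to right (same or higher precedence on left)
Postfix: 9 2 * 8 -


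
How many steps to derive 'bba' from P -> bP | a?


Derivation: P => bP => bbP => bba
Steps: 3


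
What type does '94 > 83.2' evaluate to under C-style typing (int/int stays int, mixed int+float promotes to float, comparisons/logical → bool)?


Operand types: int > float
Rule: comparison yields bool
Result type: bool


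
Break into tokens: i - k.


Scan left to right, longest-match per lexeme
Tokens: ID(i), OP(-), ID(k)


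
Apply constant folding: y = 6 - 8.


6 - 8 = -2 at compile time
Optimized: y = -2


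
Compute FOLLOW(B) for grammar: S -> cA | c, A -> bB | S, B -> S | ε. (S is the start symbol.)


$ ∈ FOLLOW(S). For each A -> αBβ: add FIRST(β)\{ε} to FOLLOW(B); if β nullable, add FOLLOW(A).
FOLLOW(B) = {$}


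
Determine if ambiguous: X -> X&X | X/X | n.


'n&n/n' has two parse trees (no precedence encoded between & and /)
Ambiguous


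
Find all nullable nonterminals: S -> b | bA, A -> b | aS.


A nonterminal is nullable iff some alternative derives ε (directly, or every symbol in it is nullable)
Nullable: {}


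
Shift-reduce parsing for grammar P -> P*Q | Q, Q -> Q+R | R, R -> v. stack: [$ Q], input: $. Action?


lookahead ∉ {+} so Q won't extend; reduce P -> Q
Action: reduce (P -> Q)


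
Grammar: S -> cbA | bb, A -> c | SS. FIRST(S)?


Per alternative of S: FIRST(cbA) = {c}; FIRST(bb) = {b}
FIRST(S) = {b, c}


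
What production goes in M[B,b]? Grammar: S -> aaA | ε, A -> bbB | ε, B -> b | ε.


For [B, b]: 'b' ∈ FIRST(b)
Entry: B -> b


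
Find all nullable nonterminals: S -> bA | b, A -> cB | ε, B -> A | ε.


A nonterminal is nullable iff some alternative derives ε (directly, or every symbol in it is nullable)
Nullable: {A, B}


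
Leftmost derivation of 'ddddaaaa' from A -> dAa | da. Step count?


Derivation: A => dAa => ddAaa => dddAaaa => ddddaaaa
Steps: 4


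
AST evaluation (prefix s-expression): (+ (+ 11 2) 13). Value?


Evaluate inner: (+ 11 2) = 13
Evaluate root: (+ 13 13) = 26
Result: 26


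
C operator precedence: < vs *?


'*' is multiplicative (level 10); '<' is relational (level 7)
Higher level binds tighter
'*' has higher precedence than '<'


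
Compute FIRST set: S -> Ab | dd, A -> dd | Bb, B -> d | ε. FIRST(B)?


Per alternative of B: FIRST(d) = {d}; FIRST(ε) = {ε}
FIRST(B) = {d, ε}


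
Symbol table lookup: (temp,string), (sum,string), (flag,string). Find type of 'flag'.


Lookup 'flag' → type string


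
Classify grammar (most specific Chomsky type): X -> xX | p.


Right-linear: every RHS is a terminal or a terminal followed by one nonterminal
Classification: Type 3 (Regular)


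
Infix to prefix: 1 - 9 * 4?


'*' binds tighter: tree is (- 1 (* 9 4))
Prefix: - 1 * 9 4


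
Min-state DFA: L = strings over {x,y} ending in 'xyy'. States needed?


Track the longest suffix of input matching a prefix of 'xyy': 4 classes (prefixes of length 0..3)
Minimal DFA: 4 states


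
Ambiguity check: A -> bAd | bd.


balanced b^n…d^n: each string has a unique parse
Unambiguous


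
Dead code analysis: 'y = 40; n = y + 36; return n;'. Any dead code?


y is read by n's definition; n is returned
No dead code


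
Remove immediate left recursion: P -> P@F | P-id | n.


Left-recursive alternatives: P@F, P-id; non-recursive: n
Introduce P': P -> nP', P' -> @FP' | -idP' | ε


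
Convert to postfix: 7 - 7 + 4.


Left to right (same or higher precedence on left)
Postfix: 7 7 - 4 +


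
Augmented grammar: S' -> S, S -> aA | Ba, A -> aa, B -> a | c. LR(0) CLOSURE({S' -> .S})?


Start: S' -> .S
For each item with dot before a nonterminal B, add B -> .γ for every B-production
Closure: [S' -> .S, S -> .aA, S -> .Ba, B -> .a, B -> .c]


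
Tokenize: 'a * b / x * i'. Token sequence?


Scan left to right, longest-match per lexeme
Tokens: ID(a), OP(*), ID(b), OP(/), ID(x), OP(*), ID(i)


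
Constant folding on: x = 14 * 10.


14 * 10 = 140 at compile time
Optimized: x = 140


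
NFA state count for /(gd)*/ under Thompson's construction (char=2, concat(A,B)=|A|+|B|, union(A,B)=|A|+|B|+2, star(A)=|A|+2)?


Syntax tree has 2 char leaf(s), 0 union(s), 1 star(s)
chars contribute 2×2 = 4; each union adds +2; each star adds +2
Total: 4 + 0 + 2 = 6 states


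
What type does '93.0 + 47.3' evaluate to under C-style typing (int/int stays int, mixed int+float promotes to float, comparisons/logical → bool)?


Operand types: float + float
Rule: mixed int/float promotes to float; int/int stays int
Result type: float


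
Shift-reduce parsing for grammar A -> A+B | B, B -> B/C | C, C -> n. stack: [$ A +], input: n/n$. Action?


no handle ('A+' is not any RHS); shift 'n'
Action: shift


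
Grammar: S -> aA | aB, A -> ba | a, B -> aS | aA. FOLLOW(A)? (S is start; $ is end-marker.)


$ ∈ FOLLOW(S). For each A -> αBβ: add FIRST(β)\{ε} to FOLLOW(B); if β nullable, add FOLLOW(A).
FOLLOW(A) = {$}


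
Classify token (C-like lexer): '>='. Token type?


Pattern: operator symbol
Type: OPERATOR


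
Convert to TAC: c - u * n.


Break into single-operator statements:
t1 = u * n
t2 = c - t1


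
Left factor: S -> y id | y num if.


Common prefix: 'y'
Factored: S -> y S', S' -> id | num if


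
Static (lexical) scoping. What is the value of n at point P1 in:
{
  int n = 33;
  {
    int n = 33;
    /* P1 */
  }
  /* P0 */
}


n declared in the same block as P1
n = 33


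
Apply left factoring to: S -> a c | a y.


Common prefix: 'a'
Factored: S -> a S', S' -> c | y


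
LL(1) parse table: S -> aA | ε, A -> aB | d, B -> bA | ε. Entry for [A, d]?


For [A, d]: 'd' ∈ FIRST(d)
Entry: A -> d


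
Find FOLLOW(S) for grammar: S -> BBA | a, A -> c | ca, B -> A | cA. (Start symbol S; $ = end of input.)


$ ∈ FOLLOW(S). For each A -> αBβ: add FIRST(β)\{ε} to FOLLOW(B); if β nullable, add FOLLOW(A).
FOLLOW(S) = {$}


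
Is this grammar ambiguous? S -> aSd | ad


balanced a^n…d^n: each string has a unique parse
Unambiguous


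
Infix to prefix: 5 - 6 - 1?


left-to-right (same/higher precedence on left): tree is (- (- 5 6) 1)
Prefix: - - 5 6 1


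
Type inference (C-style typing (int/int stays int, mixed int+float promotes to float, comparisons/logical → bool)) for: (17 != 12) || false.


Operand types: bool || bool
Rule: logical operators take bool operands and yield bool
Result type: bool


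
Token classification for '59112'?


Pattern: digits only
Type: INTEGER_LITERAL


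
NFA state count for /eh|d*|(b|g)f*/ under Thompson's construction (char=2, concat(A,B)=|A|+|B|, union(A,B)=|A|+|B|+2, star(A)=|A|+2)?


Syntax tree has 6 char leaf(s), 3 union(s), 2 star(s)
chars contribute 6×2 = 12; each union adds +2; each star adds +2
Total: 12 + 6 + 4 = 22 states


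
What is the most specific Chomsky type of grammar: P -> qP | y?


Right-linear: every RHS is a terminal or a terminal followed by one nonterminal
Classification: Type 3 (Regular)


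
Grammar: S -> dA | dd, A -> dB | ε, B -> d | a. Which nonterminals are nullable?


A nonterminal is nullable iff some alternative derives ε (directly, or every symbol in it is nullable)
Nullable: {A}


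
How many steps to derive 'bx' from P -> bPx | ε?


Derivation: P => bPx => bx
Steps: 2


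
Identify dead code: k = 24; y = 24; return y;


k is assigned but never read
Dead: 'k = 24'


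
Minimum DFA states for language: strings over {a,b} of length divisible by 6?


Track length mod 6: states 0..5, accept at 0
Minimal DFA: 6 states


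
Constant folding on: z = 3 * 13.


3 * 13 = 39 at compile time
Optimized: z = 39


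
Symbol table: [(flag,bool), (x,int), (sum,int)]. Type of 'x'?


Lookup 'x' → type int


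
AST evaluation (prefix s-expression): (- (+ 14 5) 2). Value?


Evaluate inner: (+ 14 5) = 19
Evaluate root: (- 19 2) = 17
Result: 17


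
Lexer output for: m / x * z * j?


Scan left to right, longest-match per lexeme
Tokens: ID(m), OP(/), ID(x), OP(*), ID(z), OP(*), ID(j)


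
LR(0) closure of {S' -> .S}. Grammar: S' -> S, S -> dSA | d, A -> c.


Start: S' -> .S
For each item with dot before a nonterminal B, add B -> .γ for every B-production
Closure: [S' -> .S, S -> .dSA, S -> .d]


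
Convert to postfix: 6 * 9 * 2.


Left to right (same or higher precedence on left)
Postfix: 6 9 * 2 *


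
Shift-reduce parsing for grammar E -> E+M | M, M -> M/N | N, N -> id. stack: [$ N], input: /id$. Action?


'N' (not preceded by M/) is the handle for M -> N
Action: reduce (M -> N)


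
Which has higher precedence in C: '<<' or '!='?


'<<' is shift (level 8); '!=' is equality (level 6)
Higher level binds tighter
'<<' has higher precedence than '!='


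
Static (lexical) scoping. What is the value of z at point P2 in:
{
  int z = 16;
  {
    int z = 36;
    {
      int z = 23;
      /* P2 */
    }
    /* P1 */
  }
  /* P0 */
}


z declared in the same block as P2
z = 23


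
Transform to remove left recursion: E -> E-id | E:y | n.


Left-recursive alternatives: E-id, E:y; non-recursive: n
Introduce E': E -> nE', E' -> -idE' | :yE' | ε


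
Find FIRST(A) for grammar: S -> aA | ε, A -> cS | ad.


Per alternative of A: FIRST(cS) = {c}; FIRST(ad) = {a}
FIRST(A) = {a, c}


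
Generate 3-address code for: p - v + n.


Break into single-operator statements:
t1 = p - v
t2 = t1 + n


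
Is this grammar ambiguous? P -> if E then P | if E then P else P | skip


dangling else: 'if E then if E then skip else skip' parses two ways
Ambiguous


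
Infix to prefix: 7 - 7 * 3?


'*' binds tighter: tree is (- 7 (* 7 3))
Prefix: - 7 * 7 3


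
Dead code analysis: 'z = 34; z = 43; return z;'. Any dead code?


first assignment to z is overwritten before any read
Dead: 'z = 34'


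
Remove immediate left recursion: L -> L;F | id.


Left-recursive alternatives: L;F; non-recursive: id
Introduce L': L -> idL', L' -> ;FL' | ε


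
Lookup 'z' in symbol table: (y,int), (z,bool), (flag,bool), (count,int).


Lookup 'z' → type bool


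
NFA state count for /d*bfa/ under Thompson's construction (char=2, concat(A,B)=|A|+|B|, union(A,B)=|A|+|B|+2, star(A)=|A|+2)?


Syntax tree has 4 char leaf(s), 0 union(s), 1 star(s)
chars contribute 4×2 = 8; each union adds +2; each star adds +2
Total: 8 + 0 + 2 = 10 states


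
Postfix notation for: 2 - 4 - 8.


Left to right (same or higher precedence on left)
Postfix: 2 4 - 8 -


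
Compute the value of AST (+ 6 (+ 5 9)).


Evaluate inner: (+ 5 9) = 14
Evaluate root: (+ 6 14) = 20
Result: 20


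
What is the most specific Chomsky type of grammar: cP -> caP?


LHS has context (more than one symbol) and |LHS| ≤ |RHS|
Classification: Type 1 (Context-Sensitive)


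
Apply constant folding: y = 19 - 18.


19 - 18 = 1 at compile time
Optimized: y = 1


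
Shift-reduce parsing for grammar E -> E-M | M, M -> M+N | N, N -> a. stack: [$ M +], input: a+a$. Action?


no handle; shift 'a'
Action: shift


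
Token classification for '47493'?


Pattern: digits only
Type: INTEGER_LITERAL


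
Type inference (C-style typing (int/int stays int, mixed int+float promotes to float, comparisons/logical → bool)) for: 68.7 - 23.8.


Operand types: float - float
Rule: mixed int/float promotes to float; int/int stays int
Result type: float


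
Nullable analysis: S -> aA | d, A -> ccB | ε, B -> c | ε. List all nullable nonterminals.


A nonterminal is nullable iff some alternative derives ε (directly, or every symbol in it is nullable)
Nullable: {A, B}


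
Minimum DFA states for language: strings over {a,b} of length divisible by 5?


Track length mod 5: states 0..4, accept at 0
Minimal DFA: 5 states


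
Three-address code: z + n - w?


Break into single-operator statements:
t1 = z + n
t2 = t1 - w


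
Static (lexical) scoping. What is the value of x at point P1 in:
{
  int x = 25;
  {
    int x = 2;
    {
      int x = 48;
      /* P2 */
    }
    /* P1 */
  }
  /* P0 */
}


x declared in the same block as P1
x = 2


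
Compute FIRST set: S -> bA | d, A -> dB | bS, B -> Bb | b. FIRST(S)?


Per alternative of S: FIRST(bA) = {b}; FIRST(d) = {d}
FIRST(S) = {b, d}


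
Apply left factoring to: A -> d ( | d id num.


Common prefix: 'd'
Factored: A -> d A', A' -> ( | id num


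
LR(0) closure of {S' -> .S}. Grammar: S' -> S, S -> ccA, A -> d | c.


Start: S' -> .S
For each item with dot before a nonterminal B, add B -> .γ for every B-production
Closure: [S' -> .S, S -> .ccA]


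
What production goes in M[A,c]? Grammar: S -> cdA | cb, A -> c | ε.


For [A, c]: 'c' ∈ FIRST(c)
Entry: A -> c


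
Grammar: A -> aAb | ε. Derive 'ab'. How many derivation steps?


Derivation: A => aAb => ab
Steps: 2


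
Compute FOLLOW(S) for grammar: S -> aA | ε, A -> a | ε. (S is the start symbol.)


$ ∈ FOLLOW(S). For each A -> αBβ: add FIRST(β)\{ε} to FOLLOW(B); if β nullable, add FOLLOW(A).
FOLLOW(S) = {$}


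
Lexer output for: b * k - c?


Scan left to right, longest-match per lexeme
Tokens: ID(b), OP(*), ID(k), OP(-), ID(c)


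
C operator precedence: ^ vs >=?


'>=' is relational (level 7); '^' is bitwise XOR (level 4)
Higher level binds tighter
'>=' has higher precedence than '^'


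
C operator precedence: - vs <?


'-' is additive (level 9); '<' is relational (level 7)
Higher level binds tighter
'-' has higher precedence than '<'


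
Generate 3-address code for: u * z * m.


Break into single-operator statements:
t1 = u * z
t2 = t1 * m


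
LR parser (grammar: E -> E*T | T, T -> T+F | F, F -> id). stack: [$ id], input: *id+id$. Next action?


'id' on top is the handle for F -> id
Action: reduce (F -> id)


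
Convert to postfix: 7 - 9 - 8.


Left to right (same or higher precedence on left)
Postfix: 7 9 - 8 -


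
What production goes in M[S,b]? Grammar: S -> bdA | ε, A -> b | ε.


For [S, b]: 'b' ∈ FIRST(bdA)
Entry: S -> bdA


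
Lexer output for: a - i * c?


Scan left to right, longest-match per lexeme
Tokens: ID(a), OP(-), ID(i), OP(*), ID(c)


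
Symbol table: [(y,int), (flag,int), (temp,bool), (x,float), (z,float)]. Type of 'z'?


Lookup 'z' → type float


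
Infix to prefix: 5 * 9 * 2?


left-to-right (same/higher precedence on left): tree is (* (* 5 9) 2)
Prefix: * * 5 9 2


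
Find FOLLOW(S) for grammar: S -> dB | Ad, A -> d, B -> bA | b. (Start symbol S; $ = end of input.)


$ ∈ FOLLOW(S). For each A -> αBβ: add FIRST(β)\{ε} to FOLLOW(B); if β nullable, add FOLLOW(A).
FOLLOW(S) = {$}


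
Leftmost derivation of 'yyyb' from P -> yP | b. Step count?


Derivation: P => yP => yyP => yyyP => yyyb
Steps: 4


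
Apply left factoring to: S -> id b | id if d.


Common prefix: 'id'
Factored: S -> id S', S' -> b | if d


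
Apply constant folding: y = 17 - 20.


17 - 20 = -3 at compile time
Optimized: y = -3


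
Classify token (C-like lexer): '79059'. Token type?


Pattern: digits only
Type: INTEGER_LITERAL


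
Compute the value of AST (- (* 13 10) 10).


Evaluate inner: (* 13 10) = 130
Evaluate root: (- 130 10) = 120
Result: 120


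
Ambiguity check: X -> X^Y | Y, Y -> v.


precedence layered via separate nonterminal Y: deterministic
Unambiguous


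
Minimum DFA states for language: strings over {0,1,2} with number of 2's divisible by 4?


Track (count of 2) mod 4: states 0..3, accept at 0
Minimal DFA: 4 states


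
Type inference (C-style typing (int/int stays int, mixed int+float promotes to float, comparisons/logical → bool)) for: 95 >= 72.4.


Operand types: int >= float
Rule: comparison yields bool
Result type: bool


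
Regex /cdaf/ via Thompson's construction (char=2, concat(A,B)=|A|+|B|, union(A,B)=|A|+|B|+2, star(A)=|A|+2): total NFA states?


Syntax tree has 4 char leaf(s), 0 union(s), 0 star(s)
chars contribute 4×2 = 8; each union adds +2; each star adds +2
Total: 8 + 0 + 0 = 8 states


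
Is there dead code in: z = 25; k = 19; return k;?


z is assigned but never read
Dead: 'z = 25'


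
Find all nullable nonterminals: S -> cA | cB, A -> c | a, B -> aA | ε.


A nonterminal is nullable iff some alternative derives ε (directly, or every symbol in it is nullable)
Nullable: {B}


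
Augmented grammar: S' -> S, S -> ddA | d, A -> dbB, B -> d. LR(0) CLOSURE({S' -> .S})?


Start: S' -> .S
For each item with dot before a nonterminal B, add B -> .γ for every B-production
Closure: [S' -> .S, S -> .ddA, S -> .d]


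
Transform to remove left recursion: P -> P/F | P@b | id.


Left-recursive alternatives: P/F, P@b; non-recursive: id
Introduce P': P -> idP', P' -> /FP' | @bP' | ε


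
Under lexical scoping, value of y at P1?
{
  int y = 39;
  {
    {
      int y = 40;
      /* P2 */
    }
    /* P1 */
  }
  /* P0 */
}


P1's block does not declare y; resolves to the enclosing declaration at depth 0
y = 39


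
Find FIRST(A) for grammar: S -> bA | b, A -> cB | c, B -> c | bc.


Per alternative of A: FIRST(cB) = {c}; FIRST(c) = {c}
FIRST(A) = {c}


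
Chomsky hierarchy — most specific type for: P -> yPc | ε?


Single nonterminal LHS, but y^n c^n is not regular
Classification: Type 2 (Context-Free)


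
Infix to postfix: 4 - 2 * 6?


* has higher precedence, evaluate 2*6 first
Postfix: 4 2 6 * -


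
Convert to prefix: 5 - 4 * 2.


'*' binds tighter: tree is (- 5 (* 4 2))
Prefix: - 5 * 4 2


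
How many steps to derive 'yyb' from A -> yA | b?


Derivation: A => yA => yyA => yyb
Steps: 3


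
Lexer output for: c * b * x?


Scan left to right, longest-match per lexeme
Tokens: ID(c), OP(*), ID(b), OP(*), ID(x)


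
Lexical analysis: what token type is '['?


Pattern: delimiter/punctuation
Type: PUNCTUATION


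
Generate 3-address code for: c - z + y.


Break into single-operator statements:
t1 = c - z
t2 = t1 + y


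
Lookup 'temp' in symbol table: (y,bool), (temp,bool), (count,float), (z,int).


Lookup 'temp' → type bool


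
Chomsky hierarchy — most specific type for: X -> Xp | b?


Left-linear: every RHS is a terminal or one nonterminal followed by a terminal
Classification: Type 3 (Regular)


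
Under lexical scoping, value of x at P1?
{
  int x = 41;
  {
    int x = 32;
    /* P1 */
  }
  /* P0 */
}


x declared in the same block as P1
x = 32


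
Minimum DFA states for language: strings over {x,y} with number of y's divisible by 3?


Track (count of y) mod 3: states 0..2, accept at 0
Minimal DFA: 3 states


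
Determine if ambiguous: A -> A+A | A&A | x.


'x+x&x' has two parse trees (no precedence encoded between + and &)
Ambiguous


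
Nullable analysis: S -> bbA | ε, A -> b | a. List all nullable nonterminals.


A nonterminal is nullable iff some alternative derives ε (directly, or every symbol in it is nullable)
Nullable: {S}


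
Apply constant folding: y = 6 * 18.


6 * 18 = 108 at compile time
Optimized: y = 108


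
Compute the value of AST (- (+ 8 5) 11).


Evaluate inner: (+ 8 5) = 13
Evaluate root: (- 13 11) = 2
Result: 2


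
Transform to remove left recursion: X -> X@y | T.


Left-recursive alternatives: X@y; non-recursive: T
Introduce X': X -> TX', X' -> @yX' | ε


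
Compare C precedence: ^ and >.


'>' is relational (level 7); '^' is bitwise XOR (level 4)
Higher level binds tighter
'>' has higher precedence than '^'


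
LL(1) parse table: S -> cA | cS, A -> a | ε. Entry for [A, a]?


For [A, a]: 'a' ∈ FIRST(a)
Entry: A -> a


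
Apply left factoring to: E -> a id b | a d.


Common prefix: 'a'
Factored: E -> a E', E' -> id b | d


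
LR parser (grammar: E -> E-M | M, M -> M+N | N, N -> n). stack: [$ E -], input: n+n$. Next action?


no handle ('E-' is not any RHS); shift 'n'
Action: shift


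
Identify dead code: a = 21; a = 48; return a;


first assignment to a is overwritten before any read
Dead: 'a = 21'


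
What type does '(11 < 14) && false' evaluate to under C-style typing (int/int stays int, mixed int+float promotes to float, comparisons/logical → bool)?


Operand types: bool && bool
Rule: logical operators take bool operands and yield bool
Result type: bool


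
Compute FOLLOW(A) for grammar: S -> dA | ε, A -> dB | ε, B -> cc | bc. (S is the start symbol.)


$ ∈ FOLLOW(S). For each A -> αBβ: add FIRST(β)\{ε} to FOLLOW(B); if β nullable, add FOLLOW(A).
FOLLOW(A) = {$}
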